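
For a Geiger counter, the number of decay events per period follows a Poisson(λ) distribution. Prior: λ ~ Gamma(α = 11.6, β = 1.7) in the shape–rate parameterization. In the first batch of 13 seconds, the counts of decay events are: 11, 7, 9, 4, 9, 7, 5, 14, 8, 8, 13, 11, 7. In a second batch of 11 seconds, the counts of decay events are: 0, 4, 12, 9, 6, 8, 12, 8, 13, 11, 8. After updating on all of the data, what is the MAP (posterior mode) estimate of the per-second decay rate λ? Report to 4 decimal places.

With a Gamma(shape α, rate β) prior, the Poisson likelihood is conjugate: the posterior is Gamma(α + ΣXᵢ, β + n).
Batch 1: sum of counts S = 113 over n = 13 seconds.
After batch 1: Gamma(α+S, β+n) = Gamma(11.6+113, 1.7+13) = Gamma(124.6, 14.7).
Batch 2: sum of counts S = 91 over n = 11 seconds.
After batch 2: Gamma(α+S, β+n) = Gamma(124.6+91, 14.7+11) = Gamma(215.6, 25.7).
Mode of Gamma(α,β) for α≥1 is (α−1)/β = 214.6/25.7 = 8.3502.

8.3502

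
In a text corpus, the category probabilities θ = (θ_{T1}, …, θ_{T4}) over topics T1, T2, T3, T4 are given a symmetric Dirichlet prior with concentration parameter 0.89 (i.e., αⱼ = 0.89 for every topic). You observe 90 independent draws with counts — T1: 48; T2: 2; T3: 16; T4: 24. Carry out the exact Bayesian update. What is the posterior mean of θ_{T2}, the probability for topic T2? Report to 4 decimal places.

0.0309

The Dirichlet prior is conjugate to the Multinomial likelihood: each posterior αⱼ = prior αⱼ + observed count nⱼ.
Posterior concentration: (48.89, 2.89, 16.89, 24.89), total = 93.56.
E[θ_{T2}|data] = α_{T2}/Σα = 2.89/93.56 = 0.0309.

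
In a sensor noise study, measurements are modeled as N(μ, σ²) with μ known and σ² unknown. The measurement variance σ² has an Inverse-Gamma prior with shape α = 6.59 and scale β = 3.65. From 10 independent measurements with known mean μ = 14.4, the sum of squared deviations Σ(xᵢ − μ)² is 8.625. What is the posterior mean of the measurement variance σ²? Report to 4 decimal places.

0.7519

With known mean μ and an Inverse-Gamma(α, β) prior on σ², the Normal likelihood is conjugate: posterior is Inv-Gamma(α + n/2, β + Σ(xᵢ−μ)²/2).
Posterior: Inv-Gamma(6.59 + 10/2, 3.65 + 8.625/2) = Inv-Gamma(11.59, 7.9625).
E[σ²|data] = β/(α−1) = 7.9625/10.59 = 0.7519.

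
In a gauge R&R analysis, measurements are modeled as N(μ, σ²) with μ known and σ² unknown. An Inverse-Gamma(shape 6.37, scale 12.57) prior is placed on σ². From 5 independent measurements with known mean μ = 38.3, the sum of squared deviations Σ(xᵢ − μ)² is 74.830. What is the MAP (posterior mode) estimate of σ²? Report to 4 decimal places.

With known mean μ and an Inverse-Gamma(α, β) prior on σ², the Normal likelihood is conjugate: posterior is Inv-Gamma(α + n/2, β + Σ(xᵢ−μ)²/2).
Posterior: Inv-Gamma(6.37 + 5/2, 12.57 + 74.830/2) = Inv-Gamma(8.87, 49.9850).
Mode = β/(α+1) = 49.9850/9.87 = 5.0643.

5.0643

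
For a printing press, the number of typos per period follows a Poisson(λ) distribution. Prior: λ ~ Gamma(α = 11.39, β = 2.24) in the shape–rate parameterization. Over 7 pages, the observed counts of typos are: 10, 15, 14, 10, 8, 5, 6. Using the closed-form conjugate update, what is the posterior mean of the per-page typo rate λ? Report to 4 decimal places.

With a Gamma(shape α, rate β) prior, the Poisson likelihood is conjugate: the posterior is Gamma(α + ΣXᵢ, β + n).
Sum of counts S = 68 over n = 7 pages.
Posterior: Gamma(α+S, β+n) = Gamma(11.39+68, 2.24+7) = Gamma(79.39, 9.24).
Posterior mean = α/β = 79.39/9.24 = 8.5920.

8.5920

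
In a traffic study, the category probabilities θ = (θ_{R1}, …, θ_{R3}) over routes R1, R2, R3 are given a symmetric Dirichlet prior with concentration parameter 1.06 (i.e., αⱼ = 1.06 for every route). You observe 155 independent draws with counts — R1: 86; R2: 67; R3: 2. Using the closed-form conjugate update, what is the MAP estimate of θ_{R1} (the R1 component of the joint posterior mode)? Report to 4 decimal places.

0.5546

The Dirichlet prior is conjugate to the Multinomial likelihood: each posterior αⱼ = prior αⱼ + observed count nⱼ.
Posterior concentration: (87.06, 68.06, 3.06), total = 158.18.
Joint mode component: (α_{R1}−1)/(Σα−K) = 86.06/155.18 = 0.5546.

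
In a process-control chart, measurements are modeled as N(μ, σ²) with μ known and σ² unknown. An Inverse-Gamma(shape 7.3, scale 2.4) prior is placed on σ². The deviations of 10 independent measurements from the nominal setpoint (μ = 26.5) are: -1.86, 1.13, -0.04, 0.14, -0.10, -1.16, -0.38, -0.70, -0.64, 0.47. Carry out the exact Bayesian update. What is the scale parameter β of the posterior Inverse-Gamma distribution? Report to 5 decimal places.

6.08910

With known mean μ and an Inverse-Gamma(α, β) prior on σ², the Normal likelihood is conjugate: posterior is Inv-Gamma(α + n/2, β + Σ(xᵢ−μ)²/2).
Σ(xᵢ−μ)² = (-1.86)² + (1.13)² + (-0.04)² + (0.14)² + (-0.10)² + (-1.16)² + (-0.38)² + (-0.70)² + (-0.64)² + (0.47)² = 7.3782.
Posterior: Inv-Gamma(7.3 + 10/2, 2.4 + 7.3782/2) = Inv-Gamma(12.30, 6.08910).
Posterior β = 6.08910.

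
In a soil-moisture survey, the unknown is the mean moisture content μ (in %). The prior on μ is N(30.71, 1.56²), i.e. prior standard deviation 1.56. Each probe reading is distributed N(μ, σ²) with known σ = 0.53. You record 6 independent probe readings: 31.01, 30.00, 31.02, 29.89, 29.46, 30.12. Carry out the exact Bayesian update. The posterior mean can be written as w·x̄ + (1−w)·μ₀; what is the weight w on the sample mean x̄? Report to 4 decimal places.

For Normal data with known variance σ², a Normal(μ₀, σ₀²) prior on μ is conjugate. Posterior precision = 1/σ₀² + n/σ²; posterior mean is the precision-weighted average of μ₀ and x̄.
σ₀² = 1.56² = 2.4336, σ² = 0.53² = 0.2809. Prior precision 1/σ₀² = 1/2.4336; data precision n/σ² = 6/0.2809.
w = (n/σ²)/(1/σ₀² + n/σ²) = n·σ₀²/(σ² + n·σ₀²) = 6·2.4336/(0.2809 + 6·2.4336) = 14.6016/14.8825 = 0.9811.

0.9811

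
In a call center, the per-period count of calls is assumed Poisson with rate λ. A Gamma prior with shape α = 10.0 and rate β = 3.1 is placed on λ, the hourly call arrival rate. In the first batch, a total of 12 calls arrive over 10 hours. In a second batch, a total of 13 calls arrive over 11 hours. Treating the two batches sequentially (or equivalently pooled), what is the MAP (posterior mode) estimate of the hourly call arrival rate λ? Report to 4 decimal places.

With a Gamma(shape α, rate β) prior, the Poisson likelihood is conjugate: the posterior is Gamma(α + ΣXᵢ, β + n).
After batch 1: Gamma(α+S, β+n) = Gamma(10.0+12, 3.1+10) = Gamma(22.0, 13.1).
After batch 2: Gamma(α+S, β+n) = Gamma(22.0+13, 13.1+11) = Gamma(35.0, 24.1).
Mode of Gamma(α,β) for α≥1 is (α−1)/β = 34.0/24.1 = 1.4108.

1.4108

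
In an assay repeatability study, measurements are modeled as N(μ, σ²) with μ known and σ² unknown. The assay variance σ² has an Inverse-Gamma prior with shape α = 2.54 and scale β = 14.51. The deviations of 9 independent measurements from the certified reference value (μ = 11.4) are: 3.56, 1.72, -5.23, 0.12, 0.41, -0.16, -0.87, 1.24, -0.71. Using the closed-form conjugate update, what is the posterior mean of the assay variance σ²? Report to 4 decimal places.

With known mean μ and an Inverse-Gamma(α, β) prior on σ², the Normal likelihood is conjugate: posterior is Inv-Gamma(α + n/2, β + Σ(xᵢ−μ)²/2).
Σ(xᵢ−μ)² = (3.56)² + (1.72)² + (-5.23)² + (0.12)² + (0.41)² + (-0.16)² + (-0.87)² + (1.24)² + (-0.71)² = 45.9916.
Posterior: Inv-Gamma(2.54 + 9/2, 14.51 + 45.9916/2) = Inv-Gamma(7.04, 37.50580).
E[σ²|data] = β/(α−1) = 37.50580/6.04 = 6.2096.

6.2096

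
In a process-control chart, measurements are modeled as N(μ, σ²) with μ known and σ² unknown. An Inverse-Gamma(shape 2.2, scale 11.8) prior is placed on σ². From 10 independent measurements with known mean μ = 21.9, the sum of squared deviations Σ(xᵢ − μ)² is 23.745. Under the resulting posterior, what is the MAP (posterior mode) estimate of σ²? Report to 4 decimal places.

2.8869

With known mean μ and an Inverse-Gamma(α, β) prior on σ², the Normal likelihood is conjugate: posterior is Inv-Gamma(α + n/2, β + Σ(xᵢ−μ)²/2).
Posterior: Inv-Gamma(2.2 + 10/2, 11.8 + 23.745/2) = Inv-Gamma(7.20, 23.6725).
Mode = β/(α+1) = 23.6725/8.20 = 2.8869.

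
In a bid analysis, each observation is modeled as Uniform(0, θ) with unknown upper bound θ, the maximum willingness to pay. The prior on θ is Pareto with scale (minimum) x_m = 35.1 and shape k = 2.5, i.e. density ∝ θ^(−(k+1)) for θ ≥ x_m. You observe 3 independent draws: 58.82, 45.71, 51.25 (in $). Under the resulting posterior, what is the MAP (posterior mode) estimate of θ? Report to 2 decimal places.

58.82

A Pareto(scale x_m, shape k) prior on the upper bound θ of Uniform(0, θ) is conjugate: posterior is Pareto(max(x_m, max xᵢ), k + n).
Sample maximum = 58.82; prior scale x_m = 35.1 → posterior scale = max = 58.82.
Posterior shape = 2.5 + 3 = 5.5.
The Pareto density is decreasing on [x_m, ∞), so the mode is x_m = 58.82.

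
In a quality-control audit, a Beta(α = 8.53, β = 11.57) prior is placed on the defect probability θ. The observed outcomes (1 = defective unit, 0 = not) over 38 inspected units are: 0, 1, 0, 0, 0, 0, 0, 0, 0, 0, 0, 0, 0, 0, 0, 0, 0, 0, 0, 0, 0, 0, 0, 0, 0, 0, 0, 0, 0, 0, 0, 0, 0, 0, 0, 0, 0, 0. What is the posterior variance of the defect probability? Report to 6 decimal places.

0.002320

The Beta prior is conjugate to a Binomial/Bernoulli likelihood; the update adds successes to α and failures to β.
Posterior: Beta(α+k, β+n−k) = Beta(8.53+1, 11.57+37) = Beta(9.53, 48.57).
Var = αβ/((α+β)²(α+β+1)) = 9.53·48.57/(58.10²·59.10) = 0.002320.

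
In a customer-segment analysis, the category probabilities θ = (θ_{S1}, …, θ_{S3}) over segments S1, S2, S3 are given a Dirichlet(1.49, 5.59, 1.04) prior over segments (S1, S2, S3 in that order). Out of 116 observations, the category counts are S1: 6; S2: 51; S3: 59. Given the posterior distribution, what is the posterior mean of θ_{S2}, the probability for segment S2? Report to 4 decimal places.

The Dirichlet prior is conjugate to the Multinomial likelihood: each posterior αⱼ = prior αⱼ + observed count nⱼ.
Posterior concentration: (7.49, 56.59, 60.04), total = 124.12.
E[θ_{S2}|data] = α_{S2}/Σα = 56.59/124.12 = 0.4559.

0.4559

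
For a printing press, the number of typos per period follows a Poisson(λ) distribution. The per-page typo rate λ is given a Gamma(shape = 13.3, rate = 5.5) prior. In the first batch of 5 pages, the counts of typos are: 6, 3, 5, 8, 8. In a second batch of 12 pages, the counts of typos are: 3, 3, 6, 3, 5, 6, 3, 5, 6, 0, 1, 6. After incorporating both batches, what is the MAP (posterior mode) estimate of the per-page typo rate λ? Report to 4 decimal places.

With a Gamma(shape α, rate β) prior, the Poisson likelihood is conjugate: the posterior is Gamma(α + ΣXᵢ, β + n).
Batch 1: sum of counts S = 30 over n = 5 pages.
After batch 1: Gamma(α+S, β+n) = Gamma(13.3+30, 5.5+5) = Gamma(43.3, 10.5).
Batch 2: sum of counts S = 47 over n = 12 pages.
After batch 2: Gamma(α+S, β+n) = Gamma(43.3+47, 10.5+12) = Gamma(90.3, 22.5).
Mode of Gamma(α,β) for α≥1 is (α−1)/β = 89.3/22.5 = 3.9689.

3.9689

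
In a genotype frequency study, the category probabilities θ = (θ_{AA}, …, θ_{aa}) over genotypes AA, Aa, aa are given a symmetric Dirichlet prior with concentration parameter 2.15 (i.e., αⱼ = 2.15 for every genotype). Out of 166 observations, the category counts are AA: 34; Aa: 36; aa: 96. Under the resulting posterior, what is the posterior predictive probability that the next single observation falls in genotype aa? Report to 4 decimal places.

0.5692

The Dirichlet prior is conjugate to the Multinomial likelihood: each posterior αⱼ = prior αⱼ + observed count nⱼ.
Posterior concentration: (36.15, 38.15, 98.15), total = 172.45.
P(next = aa | data) = α_{aa}/Σα = 0.5692.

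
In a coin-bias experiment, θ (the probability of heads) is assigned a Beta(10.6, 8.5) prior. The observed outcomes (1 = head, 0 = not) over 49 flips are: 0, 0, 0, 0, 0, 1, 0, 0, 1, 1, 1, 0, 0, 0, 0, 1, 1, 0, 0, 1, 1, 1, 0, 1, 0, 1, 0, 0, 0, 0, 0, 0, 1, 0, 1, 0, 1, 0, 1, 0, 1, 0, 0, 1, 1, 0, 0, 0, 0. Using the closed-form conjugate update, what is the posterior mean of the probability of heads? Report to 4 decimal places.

The Beta prior is conjugate to a Binomial/Bernoulli likelihood; the update adds successes to α and failures to β.
Posterior: Beta(α+k, β+n−k) = Beta(10.6+18, 8.5+31) = Beta(28.6, 39.5).
Posterior mean = α/(α+β) = 28.6/68.1 = 0.4200.

0.4200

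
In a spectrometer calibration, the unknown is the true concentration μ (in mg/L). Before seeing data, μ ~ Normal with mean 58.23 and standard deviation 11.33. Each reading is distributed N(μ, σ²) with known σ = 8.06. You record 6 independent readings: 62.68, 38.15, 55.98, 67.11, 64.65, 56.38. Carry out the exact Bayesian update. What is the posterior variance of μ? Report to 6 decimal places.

9.985076

For Normal data with known variance σ², a Normal(μ₀, σ₀²) prior on μ is conjugate. Posterior precision = 1/σ₀² + n/σ²; posterior mean is the precision-weighted average of μ₀ and x̄.
σ₀² = 11.33² = 128.3689, σ² = 8.06² = 64.9636; σ² + n·σ₀² = 64.9636 + 6·128.3689 = 835.177.
Posterior precision = 1/σ₀² + n/σ² = 1/128.3689 + 6/64.9636 = (σ² + n·σ₀²)/(σ₀²σ²) = 835.177/(128.3689·64.9636); posterior variance σₙ² = σ₀²σ²/(σ² + n·σ₀²) = 128.3689·64.9636/835.177 = 9.985076.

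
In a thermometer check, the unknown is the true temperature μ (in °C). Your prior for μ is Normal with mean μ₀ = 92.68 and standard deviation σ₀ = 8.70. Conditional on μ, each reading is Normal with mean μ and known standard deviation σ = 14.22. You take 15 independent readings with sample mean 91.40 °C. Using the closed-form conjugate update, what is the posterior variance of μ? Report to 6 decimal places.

For Normal data with known variance σ², a Normal(μ₀, σ₀²) prior on μ is conjugate. Posterior precision = 1/σ₀² + n/σ²; posterior mean is the precision-weighted average of μ₀ and x̄.
σ₀² = 8.70² = 75.69, σ² = 14.22² = 202.2084; σ² + n·σ₀² = 202.2084 + 15·75.69 = 1337.5584.
Posterior precision = 1/σ₀² + n/σ² = 1/75.69 + 15/202.2084 = (σ² + n·σ₀²)/(σ₀²σ²) = 1337.5584/(75.69·202.2084); posterior variance σₙ² = σ₀²σ²/(σ² + n·σ₀²) = 75.69·202.2084/1337.5584 = 11.442606.

11.442606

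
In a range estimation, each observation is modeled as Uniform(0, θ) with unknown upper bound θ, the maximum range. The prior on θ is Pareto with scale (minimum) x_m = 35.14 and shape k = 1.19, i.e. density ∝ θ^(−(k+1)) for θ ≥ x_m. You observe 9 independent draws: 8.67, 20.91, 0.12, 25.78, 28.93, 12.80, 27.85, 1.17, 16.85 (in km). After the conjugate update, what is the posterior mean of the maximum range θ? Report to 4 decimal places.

38.9637

A Pareto(scale x_m, shape k) prior on the upper bound θ of Uniform(0, θ) is conjugate: posterior is Pareto(max(x_m, max xᵢ), k + n).
Sample maximum = 28.93; prior scale x_m = 35.14 → posterior scale = max = 35.14.
Posterior shape = 1.19 + 9 = 10.19.
E[θ|data] = k·x_m/(k−1) = 10.19·35.14/9.19 = 38.9637.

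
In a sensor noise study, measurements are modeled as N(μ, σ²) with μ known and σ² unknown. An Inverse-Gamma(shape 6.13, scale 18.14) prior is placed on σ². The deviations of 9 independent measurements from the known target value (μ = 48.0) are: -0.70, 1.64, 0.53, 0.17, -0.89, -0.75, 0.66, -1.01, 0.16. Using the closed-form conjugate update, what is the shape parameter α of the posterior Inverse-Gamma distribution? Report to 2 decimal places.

With known mean μ and an Inverse-Gamma(α, β) prior on σ², the Normal likelihood is conjugate: posterior is Inv-Gamma(α + n/2, β + Σ(xᵢ−μ)²/2).
Σ(xᵢ−μ)² = (-0.70)² + (1.64)² + (0.53)² + (0.17)² + (-0.89)² + (-0.75)² + (0.66)² + (-1.01)² + (0.16)² = 6.3253.
Posterior: Inv-Gamma(6.13 + 9/2, 18.14 + 6.3253/2) = Inv-Gamma(10.63, 21.30265).
Posterior α = 10.63.

10.63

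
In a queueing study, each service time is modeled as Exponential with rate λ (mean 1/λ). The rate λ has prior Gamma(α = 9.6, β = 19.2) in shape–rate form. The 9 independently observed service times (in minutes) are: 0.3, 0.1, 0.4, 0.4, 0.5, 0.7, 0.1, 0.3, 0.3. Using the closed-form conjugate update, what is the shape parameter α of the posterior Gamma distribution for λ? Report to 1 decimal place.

18.6

With a Gamma(shape α, rate β) prior on the exponential rate λ, the posterior after n observations with total T = Σxᵢ is Gamma(α+n, β+T).
Sum of observations T = 3.1 minutes; n = 9.
Posterior: Gamma(9.6+9, 19.2+3.1) = Gamma(18.6, 22.3).
Posterior α = 18.6.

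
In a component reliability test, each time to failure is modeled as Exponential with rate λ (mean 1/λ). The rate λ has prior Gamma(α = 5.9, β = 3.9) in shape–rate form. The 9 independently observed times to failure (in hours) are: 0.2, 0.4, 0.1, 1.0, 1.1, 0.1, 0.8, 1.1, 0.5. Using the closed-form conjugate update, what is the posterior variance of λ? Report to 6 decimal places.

0.176040

With a Gamma(shape α, rate β) prior on the exponential rate λ, the posterior after n observations with total T = Σxᵢ is Gamma(α+n, β+T).
Sum of observations T = 5.3 hours; n = 9.
Posterior: Gamma(5.9+9, 3.9+5.3) = Gamma(14.9, 9.2).
Var = α/β² = 0.176040.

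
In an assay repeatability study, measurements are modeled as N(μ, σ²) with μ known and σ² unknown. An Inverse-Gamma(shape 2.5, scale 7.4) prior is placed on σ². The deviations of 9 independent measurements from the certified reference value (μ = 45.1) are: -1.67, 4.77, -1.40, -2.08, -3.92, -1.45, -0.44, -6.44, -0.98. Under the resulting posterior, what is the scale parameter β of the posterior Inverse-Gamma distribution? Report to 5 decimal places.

With known mean μ and an Inverse-Gamma(α, β) prior on σ², the Normal likelihood is conjugate: posterior is Inv-Gamma(α + n/2, β + Σ(xᵢ−μ)²/2).
Σ(xᵢ−μ)² = (-1.67)² + (4.77)² + (-1.40)² + (-2.08)² + (-3.92)² + (-1.45)² + (-0.44)² + (-6.44)² + (-0.98)² = 91.9247.
Posterior: Inv-Gamma(2.5 + 9/2, 7.4 + 91.9247/2) = Inv-Gamma(7.00, 53.36235).
Posterior β = 53.36235.

53.36235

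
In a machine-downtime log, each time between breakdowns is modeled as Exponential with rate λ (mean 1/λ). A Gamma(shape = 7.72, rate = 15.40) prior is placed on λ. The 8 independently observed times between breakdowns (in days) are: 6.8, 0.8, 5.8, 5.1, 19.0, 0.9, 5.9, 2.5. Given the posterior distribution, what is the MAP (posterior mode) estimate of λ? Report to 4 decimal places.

0.2367

With a Gamma(shape α, rate β) prior on the exponential rate λ, the posterior after n observations with total T = Σxᵢ is Gamma(α+n, β+T).
Sum of observations T = 46.8 days; n = 8.
Posterior: Gamma(7.72+8, 15.40+46.8) = Gamma(15.72, 62.20).
Mode = (α−1)/β = 0.2367.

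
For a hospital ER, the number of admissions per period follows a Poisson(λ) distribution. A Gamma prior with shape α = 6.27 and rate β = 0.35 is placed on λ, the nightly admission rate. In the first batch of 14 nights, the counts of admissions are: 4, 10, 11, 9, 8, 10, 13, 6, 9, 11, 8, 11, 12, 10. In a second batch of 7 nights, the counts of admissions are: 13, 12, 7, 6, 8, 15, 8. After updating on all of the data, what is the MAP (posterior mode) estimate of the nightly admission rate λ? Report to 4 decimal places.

With a Gamma(shape α, rate β) prior, the Poisson likelihood is conjugate: the posterior is Gamma(α + ΣXᵢ, β + n).
Batch 1: sum of counts S = 132 over n = 14 nights.
After batch 1: Gamma(α+S, β+n) = Gamma(6.27+132, 0.35+14) = Gamma(138.27, 14.35).
Batch 2: sum of counts S = 69 over n = 7 nights.
After batch 2: Gamma(α+S, β+n) = Gamma(138.27+69, 14.35+7) = Gamma(207.27, 21.35).
Mode of Gamma(α,β) for α≥1 is (α−1)/β = 206.27/21.35 = 9.6614.

9.6614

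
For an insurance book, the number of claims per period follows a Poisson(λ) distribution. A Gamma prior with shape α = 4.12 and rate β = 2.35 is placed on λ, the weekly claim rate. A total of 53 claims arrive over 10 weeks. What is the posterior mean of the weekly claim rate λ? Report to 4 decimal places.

4.6251

With a Gamma(shape α, rate β) prior, the Poisson likelihood is conjugate: the posterior is Gamma(α + ΣXᵢ, β + n).
Posterior: Gamma(α+S, β+n) = Gamma(4.12+53, 2.35+10) = Gamma(57.12, 12.35).
Posterior mean = α/β = 57.12/12.35 = 4.6251.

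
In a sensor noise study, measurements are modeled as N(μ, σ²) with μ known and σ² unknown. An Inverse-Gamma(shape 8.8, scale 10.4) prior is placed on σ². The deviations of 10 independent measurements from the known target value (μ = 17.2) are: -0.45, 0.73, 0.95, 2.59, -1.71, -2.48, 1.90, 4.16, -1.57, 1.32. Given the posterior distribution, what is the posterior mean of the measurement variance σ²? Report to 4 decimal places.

With known mean μ and an Inverse-Gamma(α, β) prior on σ², the Normal likelihood is conjugate: posterior is Inv-Gamma(α + n/2, β + Σ(xᵢ−μ)²/2).
Σ(xᵢ−μ)² = (-0.45)² + (0.73)² + (0.95)² + (2.59)² + (-1.71)² + (-2.48)² + (1.90)² + (4.16)² + (-1.57)² + (1.32)² = 42.5434.
Posterior: Inv-Gamma(8.8 + 10/2, 10.4 + 42.5434/2) = Inv-Gamma(13.80, 31.67170).
E[σ²|data] = β/(α−1) = 31.67170/12.80 = 2.4744.

2.4744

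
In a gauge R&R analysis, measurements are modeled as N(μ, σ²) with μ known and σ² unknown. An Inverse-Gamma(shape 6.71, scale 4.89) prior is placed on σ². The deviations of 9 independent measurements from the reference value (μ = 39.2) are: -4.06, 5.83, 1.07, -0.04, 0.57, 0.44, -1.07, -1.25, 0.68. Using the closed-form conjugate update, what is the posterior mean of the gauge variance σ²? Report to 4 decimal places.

With known mean μ and an Inverse-Gamma(α, β) prior on σ², the Normal likelihood is conjugate: posterior is Inv-Gamma(α + n/2, β + Σ(xᵢ−μ)²/2).
Σ(xᵢ−μ)² = (-4.06)² + (5.83)² + (1.07)² + (-0.04)² + (0.57)² + (0.44)² + (-1.07)² + (-1.25)² + (0.68)² = 55.3073.
Posterior: Inv-Gamma(6.71 + 9/2, 4.89 + 55.3073/2) = Inv-Gamma(11.21, 32.54365).
E[σ²|data] = β/(α−1) = 32.54365/10.21 = 3.1874.

3.1874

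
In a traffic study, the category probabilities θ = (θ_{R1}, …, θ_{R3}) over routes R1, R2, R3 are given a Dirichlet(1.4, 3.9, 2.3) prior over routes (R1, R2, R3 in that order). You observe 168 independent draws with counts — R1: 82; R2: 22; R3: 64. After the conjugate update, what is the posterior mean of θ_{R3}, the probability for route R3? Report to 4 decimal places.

The Dirichlet prior is conjugate to the Multinomial likelihood: each posterior αⱼ = prior αⱼ + observed count nⱼ.
Posterior concentration: (83.4, 25.9, 66.3), total = 175.6.
E[θ_{R3}|data] = α_{R3}/Σα = 66.3/175.6 = 0.3776.

0.3776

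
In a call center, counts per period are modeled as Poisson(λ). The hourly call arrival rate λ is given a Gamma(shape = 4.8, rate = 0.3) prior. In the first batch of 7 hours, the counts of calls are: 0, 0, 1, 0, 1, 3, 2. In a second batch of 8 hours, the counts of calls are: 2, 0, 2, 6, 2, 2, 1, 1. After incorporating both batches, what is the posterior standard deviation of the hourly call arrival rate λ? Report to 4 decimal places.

0.3446

With a Gamma(shape α, rate β) prior, the Poisson likelihood is conjugate: the posterior is Gamma(α + ΣXᵢ, β + n).
Batch 1: sum of counts S = 7 over n = 7 hours.
After batch 1: Gamma(α+S, β+n) = Gamma(4.8+7, 0.3+7) = Gamma(11.8, 7.3).
Batch 2: sum of counts S = 16 over n = 8 hours.
After batch 2: Gamma(α+S, β+n) = Gamma(11.8+16, 7.3+8) = Gamma(27.8, 15.3).
SD = √α/β = √27.8/15.3 = 0.3446.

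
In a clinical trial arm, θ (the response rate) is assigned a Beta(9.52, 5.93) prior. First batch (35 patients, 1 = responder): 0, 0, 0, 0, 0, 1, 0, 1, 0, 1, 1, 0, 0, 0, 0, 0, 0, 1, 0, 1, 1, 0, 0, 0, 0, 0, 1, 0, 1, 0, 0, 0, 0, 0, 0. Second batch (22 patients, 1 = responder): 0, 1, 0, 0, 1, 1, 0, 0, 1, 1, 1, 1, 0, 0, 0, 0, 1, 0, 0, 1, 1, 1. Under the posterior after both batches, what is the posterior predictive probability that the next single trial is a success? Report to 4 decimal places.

0.4075

The Beta prior is conjugate to a Binomial/Bernoulli likelihood; the update adds successes to α and failures to β.
After batch 1: Beta(9.52+9, 5.93+26) = Beta(18.52, 31.93).
After batch 2: Beta(18.52+11, 31.93+11) = Beta(29.52, 42.93).
For a single future Bernoulli trial, P(success | data) = α/(α+β) = 0.4075.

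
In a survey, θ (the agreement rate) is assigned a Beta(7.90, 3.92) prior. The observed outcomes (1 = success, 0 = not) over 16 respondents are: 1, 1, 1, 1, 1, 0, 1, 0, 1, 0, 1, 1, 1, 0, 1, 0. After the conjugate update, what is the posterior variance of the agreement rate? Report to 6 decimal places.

The Beta prior is conjugate to a Binomial/Bernoulli likelihood; the update adds successes to α and failures to β.
Posterior: Beta(α+k, β+n−k) = Beta(7.90+11, 3.92+5) = Beta(18.90, 8.92).
Var = αβ/((α+β)²(α+β+1)) = 18.90·8.92/(27.82²·28.82) = 0.007558.

0.007558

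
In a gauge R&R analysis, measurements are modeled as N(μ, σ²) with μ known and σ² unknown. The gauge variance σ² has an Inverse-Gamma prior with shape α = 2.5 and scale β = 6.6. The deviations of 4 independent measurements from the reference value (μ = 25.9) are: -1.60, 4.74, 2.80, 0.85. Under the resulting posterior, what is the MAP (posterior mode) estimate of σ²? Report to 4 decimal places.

With known mean μ and an Inverse-Gamma(α, β) prior on σ², the Normal likelihood is conjugate: posterior is Inv-Gamma(α + n/2, β + Σ(xᵢ−μ)²/2).
Σ(xᵢ−μ)² = (-1.60)² + (4.74)² + (2.80)² + (0.85)² = 33.5901.
Posterior: Inv-Gamma(2.5 + 4/2, 6.6 + 33.5901/2) = Inv-Gamma(4.50, 23.39505).
Mode = β/(α+1) = 23.39505/5.50 = 4.2536.

4.2536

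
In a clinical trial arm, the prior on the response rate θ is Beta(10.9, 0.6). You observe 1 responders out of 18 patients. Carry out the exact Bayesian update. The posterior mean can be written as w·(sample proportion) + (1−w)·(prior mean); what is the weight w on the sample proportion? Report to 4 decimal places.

0.6102

The Beta prior is conjugate to a Binomial/Bernoulli likelihood; the update adds successes to α and failures to β.
Posterior mean = (α₀+k)/(α₀+β₀+n) = [n/(α₀+β₀+n)]·(k/n) + [(α₀+β₀)/(α₀+β₀+n)]·α₀/(α₀+β₀), so only n and the prior enter the weight.
The weight on the data is w = n/(α₀+β₀+n) = 18/(10.9+0.6+18) = 18/29.5 = 0.6102.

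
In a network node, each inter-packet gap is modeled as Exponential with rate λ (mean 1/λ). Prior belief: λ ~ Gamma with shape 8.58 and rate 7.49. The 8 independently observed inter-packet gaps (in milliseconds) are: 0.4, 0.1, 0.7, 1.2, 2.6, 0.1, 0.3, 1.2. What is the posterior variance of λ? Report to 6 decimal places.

0.083515

With a Gamma(shape α, rate β) prior on the exponential rate λ, the posterior after n observations with total T = Σxᵢ is Gamma(α+n, β+T).
Sum of observations T = 6.6 milliseconds; n = 8.
Posterior: Gamma(8.58+8, 7.49+6.6) = Gamma(16.58, 14.09).
Var = α/β² = 0.083515.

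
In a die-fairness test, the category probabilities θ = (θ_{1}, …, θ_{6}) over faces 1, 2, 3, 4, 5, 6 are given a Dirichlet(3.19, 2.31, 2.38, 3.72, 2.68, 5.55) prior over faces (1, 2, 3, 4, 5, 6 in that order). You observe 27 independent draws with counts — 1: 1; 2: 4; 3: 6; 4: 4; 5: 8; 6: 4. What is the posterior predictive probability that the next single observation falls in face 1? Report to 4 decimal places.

The Dirichlet prior is conjugate to the Multinomial likelihood: each posterior αⱼ = prior αⱼ + observed count nⱼ.
Posterior concentration: (4.19, 6.31, 8.38, 7.72, 10.68, 9.55), total = 46.83.
P(next = 1 | data) = α_{1}/Σα = 0.0895.

0.0895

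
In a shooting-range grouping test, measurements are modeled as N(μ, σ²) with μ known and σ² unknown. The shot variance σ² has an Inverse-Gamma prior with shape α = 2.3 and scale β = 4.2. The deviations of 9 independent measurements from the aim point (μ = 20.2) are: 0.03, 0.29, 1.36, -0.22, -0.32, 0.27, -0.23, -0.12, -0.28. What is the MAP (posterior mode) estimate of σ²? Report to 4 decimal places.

With known mean μ and an Inverse-Gamma(α, β) prior on σ², the Normal likelihood is conjugate: posterior is Inv-Gamma(α + n/2, β + Σ(xᵢ−μ)²/2).
Σ(xᵢ−μ)² = (0.03)² + (0.29)² + (1.36)² + (-0.22)² + (-0.32)² + (0.27)² + (-0.23)² + (-0.12)² + (-0.28)² = 2.3040.
Posterior: Inv-Gamma(2.3 + 9/2, 4.2 + 2.3040/2) = Inv-Gamma(6.80, 5.35200).
Mode = β/(α+1) = 5.35200/7.80 = 0.6862.

0.6862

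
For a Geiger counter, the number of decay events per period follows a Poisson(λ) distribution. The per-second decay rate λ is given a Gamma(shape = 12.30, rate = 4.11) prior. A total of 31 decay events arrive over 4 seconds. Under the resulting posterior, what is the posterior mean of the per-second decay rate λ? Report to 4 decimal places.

5.3391

With a Gamma(shape α, rate β) prior, the Poisson likelihood is conjugate: the posterior is Gamma(α + ΣXᵢ, β + n).
Posterior: Gamma(α+S, β+n) = Gamma(12.30+31, 4.11+4) = Gamma(43.30, 8.11).
Posterior mean = α/β = 43.30/8.11 = 5.3391.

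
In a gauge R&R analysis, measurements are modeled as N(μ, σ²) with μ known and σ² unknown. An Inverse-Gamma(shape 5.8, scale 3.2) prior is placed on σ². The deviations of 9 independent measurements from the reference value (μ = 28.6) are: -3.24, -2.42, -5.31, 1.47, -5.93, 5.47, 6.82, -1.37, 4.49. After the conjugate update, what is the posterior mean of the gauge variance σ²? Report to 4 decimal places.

10.0401

With known mean μ and an Inverse-Gamma(α, β) prior on σ², the Normal likelihood is conjugate: posterior is Inv-Gamma(α + n/2, β + Σ(xᵢ−μ)²/2).
Σ(xᵢ−μ)² = (-3.24)² + (-2.42)² + (-5.31)² + (1.47)² + (-5.93)² + (5.47)² + (6.82)² + (-1.37)² + (4.49)² = 180.3462.
Posterior: Inv-Gamma(5.8 + 9/2, 3.2 + 180.3462/2) = Inv-Gamma(10.30, 93.37310).
E[σ²|data] = β/(α−1) = 93.37310/9.30 = 10.0401.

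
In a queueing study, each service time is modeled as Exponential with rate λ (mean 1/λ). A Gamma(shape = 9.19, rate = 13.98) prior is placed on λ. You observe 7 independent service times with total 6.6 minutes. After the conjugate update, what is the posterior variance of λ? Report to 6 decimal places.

0.038226

With a Gamma(shape α, rate β) prior on the exponential rate λ, the posterior after n observations with total T = Σxᵢ is Gamma(α+n, β+T).
Posterior: Gamma(9.19+7, 13.98+6.6) = Gamma(16.19, 20.58).
Var = α/β² = 0.038226.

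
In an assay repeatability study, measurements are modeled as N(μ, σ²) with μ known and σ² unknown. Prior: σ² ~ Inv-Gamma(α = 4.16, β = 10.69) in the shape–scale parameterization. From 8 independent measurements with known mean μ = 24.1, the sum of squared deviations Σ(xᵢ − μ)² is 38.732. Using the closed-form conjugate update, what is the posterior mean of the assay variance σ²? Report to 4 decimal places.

With known mean μ and an Inverse-Gamma(α, β) prior on σ², the Normal likelihood is conjugate: posterior is Inv-Gamma(α + n/2, β + Σ(xᵢ−μ)²/2).
Posterior: Inv-Gamma(4.16 + 8/2, 10.69 + 38.732/2) = Inv-Gamma(8.16, 30.0560).
E[σ²|data] = β/(α−1) = 30.0560/7.16 = 4.1978.

4.1978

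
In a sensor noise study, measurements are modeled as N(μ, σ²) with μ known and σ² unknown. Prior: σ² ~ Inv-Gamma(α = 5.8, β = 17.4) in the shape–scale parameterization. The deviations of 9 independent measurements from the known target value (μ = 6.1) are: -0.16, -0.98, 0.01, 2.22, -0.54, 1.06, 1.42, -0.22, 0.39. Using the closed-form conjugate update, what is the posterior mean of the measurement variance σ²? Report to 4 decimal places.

2.3842

With known mean μ and an Inverse-Gamma(α, β) prior on σ², the Normal likelihood is conjugate: posterior is Inv-Gamma(α + n/2, β + Σ(xᵢ−μ)²/2).
Σ(xᵢ−μ)² = (-0.16)² + (-0.98)² + (0.01)² + (2.22)² + (-0.54)² + (1.06)² + (1.42)² + (-0.22)² + (0.39)² = 9.5466.
Posterior: Inv-Gamma(5.8 + 9/2, 17.4 + 9.5466/2) = Inv-Gamma(10.30, 22.17330).
E[σ²|data] = β/(α−1) = 22.17330/9.30 = 2.3842.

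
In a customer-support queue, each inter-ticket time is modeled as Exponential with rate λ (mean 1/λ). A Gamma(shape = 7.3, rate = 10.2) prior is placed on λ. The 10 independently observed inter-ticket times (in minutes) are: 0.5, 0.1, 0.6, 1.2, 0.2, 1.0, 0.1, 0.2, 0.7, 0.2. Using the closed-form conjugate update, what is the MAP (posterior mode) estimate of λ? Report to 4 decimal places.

With a Gamma(shape α, rate β) prior on the exponential rate λ, the posterior after n observations with total T = Σxᵢ is Gamma(α+n, β+T).
Sum of observations T = 4.8 minutes; n = 10.
Posterior: Gamma(7.3+10, 10.2+4.8) = Gamma(17.3, 15.0).
Mode = (α−1)/β = 1.0867.

1.0867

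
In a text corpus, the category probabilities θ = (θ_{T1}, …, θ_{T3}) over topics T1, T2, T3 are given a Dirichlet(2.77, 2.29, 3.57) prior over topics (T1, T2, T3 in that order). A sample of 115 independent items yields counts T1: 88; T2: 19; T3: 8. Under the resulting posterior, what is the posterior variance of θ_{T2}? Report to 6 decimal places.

The Dirichlet prior is conjugate to the Multinomial likelihood: each posterior αⱼ = prior αⱼ + observed count nⱼ.
Posterior concentration: (90.77, 21.29, 11.57), total = 123.63.
Var[θ_j] = α_j(Σα−α_j)/((Σα)²(Σα+1)) = 21.29·102.34/(123.63²·124.63) = 0.001144.

0.001144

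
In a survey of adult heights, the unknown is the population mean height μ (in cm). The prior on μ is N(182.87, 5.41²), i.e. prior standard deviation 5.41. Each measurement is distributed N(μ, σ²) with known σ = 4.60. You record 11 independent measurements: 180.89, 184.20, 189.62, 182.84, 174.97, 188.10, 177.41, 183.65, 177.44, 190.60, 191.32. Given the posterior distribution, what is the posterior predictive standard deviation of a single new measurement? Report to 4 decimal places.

For Normal data with known variance σ², a Normal(μ₀, σ₀²) prior on μ is conjugate. Posterior precision = 1/σ₀² + n/σ²; posterior mean is the precision-weighted average of μ₀ and x̄.
σ₀² = 5.41² = 29.2681, σ² = 4.60² = 21.16; σ² + n·σ₀² = 21.16 + 11·29.2681 = 343.1091.
Posterior precision = 1/σ₀² + n/σ² = 1/29.2681 + 11/21.16 = (σ² + n·σ₀²)/(σ₀²σ²) = 343.1091/(29.2681·21.16); posterior variance σₙ² = σ₀²σ²/(σ² + n·σ₀²) = 29.2681·21.16/343.1091 = 1.805003.
Predictive variance for one new observation = σₙ² + σ² = 29.2681·21.16/343.1091 + 21.16 = σ²·(σ₀² + 343.1091)/343.1091 = 21.16·372.3772/343.1091 = 22.965003; SD = √(21.16·372.3772/343.1091) = 4.7922.

4.7922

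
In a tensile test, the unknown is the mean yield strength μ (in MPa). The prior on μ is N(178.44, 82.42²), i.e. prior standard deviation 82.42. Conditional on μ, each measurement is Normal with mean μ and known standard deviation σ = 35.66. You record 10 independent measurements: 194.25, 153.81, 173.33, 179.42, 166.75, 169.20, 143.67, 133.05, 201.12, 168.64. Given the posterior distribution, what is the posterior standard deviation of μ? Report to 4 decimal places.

For Normal data with known variance σ², a Normal(μ₀, σ₀²) prior on μ is conjugate. Posterior precision = 1/σ₀² + n/σ²; posterior mean is the precision-weighted average of μ₀ and x̄.
σ₀² = 82.42² = 6793.0564, σ² = 35.66² = 1271.6356; σ² + n·σ₀² = 1271.6356 + 10·6793.0564 = 69202.1996.
Posterior precision = 1/σ₀² + n/σ² = 1/6793.0564 + 10/1271.6356 = (σ² + n·σ₀²)/(σ₀²σ²) = 69202.1996/(6793.0564·1271.6356); posterior variance σₙ² = σ₀²σ²/(σ² + n·σ₀²) = 6793.0564·1271.6356/69202.1996 = 124.826847.
Posterior SD = √σₙ² = √(6793.0564·1271.6356/69202.1996) = 11.1726.

11.1726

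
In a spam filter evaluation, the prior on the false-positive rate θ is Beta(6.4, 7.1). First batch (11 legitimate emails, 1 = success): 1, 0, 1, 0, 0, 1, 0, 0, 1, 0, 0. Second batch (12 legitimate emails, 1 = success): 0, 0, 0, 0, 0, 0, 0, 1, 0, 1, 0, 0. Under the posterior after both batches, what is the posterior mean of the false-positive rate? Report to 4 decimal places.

0.3397

The Beta prior is conjugate to a Binomial/Bernoulli likelihood; the update adds successes to α and failures to β.
After batch 1: Beta(6.4+4, 7.1+7) = Beta(10.4, 14.1).
After batch 2: Beta(10.4+2, 14.1+10) = Beta(12.4, 24.1).
Posterior mean = α/(α+β) = 12.4/36.5 = 0.3397.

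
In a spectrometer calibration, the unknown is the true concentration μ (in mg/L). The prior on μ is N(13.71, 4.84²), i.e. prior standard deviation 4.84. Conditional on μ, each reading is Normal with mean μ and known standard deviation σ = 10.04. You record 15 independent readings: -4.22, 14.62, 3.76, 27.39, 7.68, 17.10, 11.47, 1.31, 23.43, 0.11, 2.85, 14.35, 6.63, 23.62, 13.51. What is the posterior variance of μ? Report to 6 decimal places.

5.222055

For Normal data with known variance σ², a Normal(μ₀, σ₀²) prior on μ is conjugate. Posterior precision = 1/σ₀² + n/σ²; posterior mean is the precision-weighted average of μ₀ and x̄.
σ₀² = 4.84² = 23.4256, σ² = 10.04² = 100.8016; σ² + n·σ₀² = 100.8016 + 15·23.4256 = 452.1856.
Posterior precision = 1/σ₀² + n/σ² = 1/23.4256 + 15/100.8016 = (σ² + n·σ₀²)/(σ₀²σ²) = 452.1856/(23.4256·100.8016); posterior variance σₙ² = σ₀²σ²/(σ² + n·σ₀²) = 23.4256·100.8016/452.1856 = 5.222055.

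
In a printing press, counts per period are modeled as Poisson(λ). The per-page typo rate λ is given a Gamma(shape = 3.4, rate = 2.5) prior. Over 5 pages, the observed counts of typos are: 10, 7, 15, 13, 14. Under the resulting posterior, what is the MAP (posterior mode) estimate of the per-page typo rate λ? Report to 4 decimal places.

8.1867

With a Gamma(shape α, rate β) prior, the Poisson likelihood is conjugate: the posterior is Gamma(α + ΣXᵢ, β + n).
Sum of counts S = 59 over n = 5 pages.
Posterior: Gamma(α+S, β+n) = Gamma(3.4+59, 2.5+5) = Gamma(62.4, 7.5).
Mode of Gamma(α,β) for α≥1 is (α−1)/β = 61.4/7.5 = 8.1867.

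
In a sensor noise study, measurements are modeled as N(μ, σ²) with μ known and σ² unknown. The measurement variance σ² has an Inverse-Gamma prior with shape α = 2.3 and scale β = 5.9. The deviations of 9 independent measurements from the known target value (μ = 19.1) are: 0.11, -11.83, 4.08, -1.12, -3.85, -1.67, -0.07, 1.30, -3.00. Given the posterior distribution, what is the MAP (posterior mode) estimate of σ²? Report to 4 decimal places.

With known mean μ and an Inverse-Gamma(α, β) prior on σ², the Normal likelihood is conjugate: posterior is Inv-Gamma(α + n/2, β + Σ(xᵢ−μ)²/2).
Σ(xᵢ−μ)² = (0.11)² + (-11.83)² + (4.08)² + (-1.12)² + (-3.85)² + (-1.67)² + (-0.07)² + (1.30)² + (-3.00)² = 186.1681.
Posterior: Inv-Gamma(2.3 + 9/2, 5.9 + 186.1681/2) = Inv-Gamma(6.80, 98.98405).
Mode = β/(α+1) = 98.98405/7.80 = 12.6903.

12.6903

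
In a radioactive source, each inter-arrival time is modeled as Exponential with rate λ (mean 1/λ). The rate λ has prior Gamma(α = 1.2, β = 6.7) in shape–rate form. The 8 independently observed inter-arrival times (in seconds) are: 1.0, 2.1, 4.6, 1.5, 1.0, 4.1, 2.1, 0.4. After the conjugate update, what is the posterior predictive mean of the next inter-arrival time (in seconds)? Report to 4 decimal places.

2.8659

With a Gamma(shape α, rate β) prior on the exponential rate λ, the posterior after n observations with total T = Σxᵢ is Gamma(α+n, β+T).
Sum of observations T = 16.8 seconds; n = 8.
Posterior: Gamma(1.2+8, 6.7+16.8) = Gamma(9.2, 23.5).
The predictive distribution for the next observation is Lomax; its mean is β/(α−1) = 23.5/8.2 = 2.8659.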